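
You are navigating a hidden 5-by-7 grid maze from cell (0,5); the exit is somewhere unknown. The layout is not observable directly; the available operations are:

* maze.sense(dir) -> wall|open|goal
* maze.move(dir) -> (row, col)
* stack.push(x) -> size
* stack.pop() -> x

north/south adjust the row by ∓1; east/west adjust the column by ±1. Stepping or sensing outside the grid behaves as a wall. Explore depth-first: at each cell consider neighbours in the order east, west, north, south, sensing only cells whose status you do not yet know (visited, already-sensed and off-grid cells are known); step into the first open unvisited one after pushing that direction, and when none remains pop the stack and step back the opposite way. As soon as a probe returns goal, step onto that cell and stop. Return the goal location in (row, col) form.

==> maze.sense(dir: east)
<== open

==> stack.push(x: east)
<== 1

==> maze.move(dir: east)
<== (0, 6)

==> maze.sense(dir: south)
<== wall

==> stack.pop()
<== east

==> maze.move(dir: west)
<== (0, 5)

==> maze.sense(dir: west)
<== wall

==> maze.sense(dir: south)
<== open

==> stack.push(x: south)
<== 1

==> maze.move(dir: south)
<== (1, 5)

==> maze.sense(dir: west)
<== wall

==> maze.sense(dir: south)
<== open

==> stack.push(x: south)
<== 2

==> maze.move(dir: south)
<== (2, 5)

==> maze.sense(dir: east)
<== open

==> stack.push(x: east)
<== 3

==> maze.move(dir: east)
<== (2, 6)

==> maze.sense(dir: south)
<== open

==> stack.push(x: south)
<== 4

==> maze.move(dir: south)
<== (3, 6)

==> maze.sense(dir: west)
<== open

==> stack.push(x: west)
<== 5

==> maze.move(dir: west)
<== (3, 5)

==> maze.sense(dir: west)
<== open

==> stack.push(x: west)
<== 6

==> maze.move(dir: west)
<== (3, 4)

==> maze.sense(dir: west)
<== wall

==> maze.sense(dir: north)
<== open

==> stack.push(x: north)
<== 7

==> maze.move(dir: north)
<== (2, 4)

==> maze.sense(dir: west)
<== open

==> stack.push(x: west)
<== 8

==> maze.move(dir: west)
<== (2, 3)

==> maze.sense(dir: west)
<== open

==> stack.push(x: west)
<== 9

==> maze.move(dir: west)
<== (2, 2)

==> maze.sense(dir: west)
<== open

==> stack.push(x: west)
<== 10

==> maze.move(dir: west)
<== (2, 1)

==> maze.sense(dir: west)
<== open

==> stack.push(x: west)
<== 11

==> maze.move(dir: west)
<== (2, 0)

==> maze.sense(dir: north)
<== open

==> stack.push(x: north)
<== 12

==> maze.move(dir: north)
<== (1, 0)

==> maze.sense(dir: east)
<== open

==> stack.push(x: east)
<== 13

==> maze.move(dir: east)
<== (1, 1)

==> maze.sense(dir: east)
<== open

==> stack.push(x: east)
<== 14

==> maze.move(dir: east)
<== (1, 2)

==> maze.sense(dir: east)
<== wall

==> maze.sense(dir: north)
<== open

==> stack.push(x: north)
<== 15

==> maze.move(dir: north)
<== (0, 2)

==> maze.sense(dir: east)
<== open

==> stack.push(x: east)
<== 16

==> maze.move(dir: east)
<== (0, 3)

==> stack.pop()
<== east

==> maze.move(dir: west)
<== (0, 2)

==> maze.sense(dir: west)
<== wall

==> stack.pop()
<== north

==> maze.move(dir: south)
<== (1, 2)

==> stack.pop()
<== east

==> maze.move(dir: west)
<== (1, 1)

==> stack.pop()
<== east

==> maze.move(dir: west)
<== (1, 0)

==> maze.sense(dir: north)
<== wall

==> stack.pop()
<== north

==> maze.move(dir: south)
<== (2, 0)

==> maze.sense(dir: south)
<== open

==> stack.push(x: south)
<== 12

==> maze.move(dir: south)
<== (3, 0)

==> maze.sense(dir: east)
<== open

==> stack.push(x: east)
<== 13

==> maze.move(dir: east)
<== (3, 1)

==> maze.sense(dir: east)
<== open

==> stack.push(x: east)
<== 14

==> maze.move(dir: east)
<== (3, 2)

==> maze.sense(dir: south)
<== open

==> stack.push(x: south)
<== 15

==> maze.move(dir: south)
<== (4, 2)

==> maze.sense(dir: east)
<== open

==> stack.push(x: east)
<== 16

==> maze.move(dir: east)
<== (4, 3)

==> maze.sense(dir: east)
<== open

==> stack.push(x: east)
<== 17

==> maze.move(dir: east)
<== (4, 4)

==> maze.sense(dir: east)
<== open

==> stack.push(x: east)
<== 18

==> maze.move(dir: east)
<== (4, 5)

==> maze.sense(dir: east)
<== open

==> stack.push(x: east)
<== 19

==> maze.move(dir: east)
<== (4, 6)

==> stack.pop()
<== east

==> maze.move(dir: west)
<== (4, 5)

==> stack.pop()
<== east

==> maze.move(dir: west)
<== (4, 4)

==> stack.pop()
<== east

==> maze.move(dir: west)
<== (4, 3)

==> stack.pop()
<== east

==> maze.move(dir: west)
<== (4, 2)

==> maze.sense(dir: west)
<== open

==> stack.push(x: west)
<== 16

==> maze.move(dir: west)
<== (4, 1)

==> maze.sense(dir: west)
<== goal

==> maze.move(dir: west)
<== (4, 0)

Answer: (4, 0)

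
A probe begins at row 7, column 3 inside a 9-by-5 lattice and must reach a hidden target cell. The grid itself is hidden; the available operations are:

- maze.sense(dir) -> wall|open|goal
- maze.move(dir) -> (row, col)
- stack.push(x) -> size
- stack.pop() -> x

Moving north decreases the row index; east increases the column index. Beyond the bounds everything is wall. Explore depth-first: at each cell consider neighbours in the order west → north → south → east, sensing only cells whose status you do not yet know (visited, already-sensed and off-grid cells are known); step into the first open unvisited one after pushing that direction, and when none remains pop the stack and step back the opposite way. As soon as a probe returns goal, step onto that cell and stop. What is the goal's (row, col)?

-- maze.sense(dir='west') == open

-- stack.push(x='west') == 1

-- maze.move(dir='west') == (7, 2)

-- maze.sense(dir='west') == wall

-- maze.sense(dir='north') == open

-- stack.push(x='north') == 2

-- maze.move(dir='north') == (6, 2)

-- maze.sense(dir='west') == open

-- stack.push(x='west') == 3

-- maze.move(dir='west') == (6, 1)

-- maze.sense(dir='west') == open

-- stack.push(x='west') == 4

-- maze.move(dir='west') == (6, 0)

-- maze.sense(dir='north') == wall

-- maze.sense(dir='south') == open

-- stack.push(x='south') == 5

-- maze.move(dir='south') == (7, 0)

-- maze.sense(dir='south') == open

-- stack.push(x='south') == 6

-- maze.move(dir='south') == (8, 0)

-- maze.sense(dir='east') == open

-- stack.push(x='east') == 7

-- maze.move(dir='east') == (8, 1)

-- maze.sense(dir='east') == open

-- stack.push(x='east') == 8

-- maze.move(dir='east') == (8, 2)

-- maze.sense(dir='east') == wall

-- stack.pop() == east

-- maze.move(dir='west') == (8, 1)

-- stack.pop() == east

-- maze.move(dir='west') == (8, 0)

-- stack.pop() == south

-- maze.move(dir='north') == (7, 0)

-- stack.pop() == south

-- maze.move(dir='north') == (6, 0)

-- stack.pop() == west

-- maze.move(dir='east') == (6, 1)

-- maze.sense(dir='north') == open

-- stack.push(x='north') == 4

-- maze.move(dir='north') == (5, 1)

-- maze.sense(dir='north') == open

-- stack.push(x='north') == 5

-- maze.move(dir='north') == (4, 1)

-- maze.sense(dir='west') == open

-- stack.push(x='west') == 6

-- maze.move(dir='west') == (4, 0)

-- maze.sense(dir='north') == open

-- stack.push(x='north') == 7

-- maze.move(dir='north') == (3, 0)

-- maze.sense(dir='north') == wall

-- maze.sense(dir='east') == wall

-- stack.pop() == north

-- maze.move(dir='south') == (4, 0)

-- stack.pop() == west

-- maze.move(dir='east') == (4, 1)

-- maze.sense(dir='east') == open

-- stack.push(x='east') == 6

-- maze.move(dir='east') == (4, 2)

-- maze.sense(dir='north') == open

-- stack.push(x='north') == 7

-- maze.move(dir='north') == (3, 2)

-- maze.sense(dir='north') == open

-- stack.push(x='north') == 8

-- maze.move(dir='north') == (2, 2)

-- maze.sense(dir='west') == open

-- stack.push(x='west') == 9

-- maze.move(dir='west') == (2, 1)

-- maze.sense(dir='north') == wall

-- stack.pop() == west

-- maze.move(dir='east') == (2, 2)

-- maze.sense(dir='north') == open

-- stack.push(x='north') == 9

-- maze.move(dir='north') == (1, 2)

-- maze.sense(dir='north') == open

-- stack.push(x='north') == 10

-- maze.move(dir='north') == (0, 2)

-- maze.sense(dir='west') == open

-- stack.push(x='west') == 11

-- maze.move(dir='west') == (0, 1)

-- maze.sense(dir='west') == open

-- stack.push(x='west') == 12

-- maze.move(dir='west') == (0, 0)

-- maze.sense(dir='south') == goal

-- maze.move(dir='south') == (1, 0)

Answer: (1, 0)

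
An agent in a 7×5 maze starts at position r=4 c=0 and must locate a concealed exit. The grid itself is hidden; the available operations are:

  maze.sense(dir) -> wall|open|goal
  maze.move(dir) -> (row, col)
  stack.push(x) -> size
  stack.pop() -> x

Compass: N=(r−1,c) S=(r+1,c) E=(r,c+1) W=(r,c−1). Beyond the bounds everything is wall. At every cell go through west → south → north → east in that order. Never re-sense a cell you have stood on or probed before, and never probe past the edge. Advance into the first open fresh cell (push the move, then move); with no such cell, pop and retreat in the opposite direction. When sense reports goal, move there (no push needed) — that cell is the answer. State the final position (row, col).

Action: sense[dir=south]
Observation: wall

Action: sense[dir=north]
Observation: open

Action: push[x=north]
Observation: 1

Action: move[dir=north]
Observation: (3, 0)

Action: sense[dir=north]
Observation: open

Action: push[x=north]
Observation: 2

Action: move[dir=north]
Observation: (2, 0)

Action: sense[dir=north]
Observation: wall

Action: sense[dir=east]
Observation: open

Action: push[x=east]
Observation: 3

Action: move[dir=east]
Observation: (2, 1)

Action: sense[dir=south]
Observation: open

Action: push[x=south]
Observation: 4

Action: move[dir=south]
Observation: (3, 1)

Action: sense[dir=south]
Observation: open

Action: push[x=south]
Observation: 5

Action: move[dir=south]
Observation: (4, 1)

Action: sense[dir=south]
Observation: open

Action: push[x=south]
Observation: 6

Action: move[dir=south]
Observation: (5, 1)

Action: sense[dir=south]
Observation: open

Action: push[x=south]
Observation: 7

Action: move[dir=south]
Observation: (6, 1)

Action: sense[dir=west]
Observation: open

Action: push[x=west]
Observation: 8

Action: move[dir=west]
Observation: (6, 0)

Action: pop[]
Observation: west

Action: move[dir=east]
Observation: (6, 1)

Action: sense[dir=east]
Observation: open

Action: push[x=east]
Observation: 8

Action: move[dir=east]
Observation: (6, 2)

Action: sense[dir=north]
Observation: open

Action: push[x=north]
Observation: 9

Action: move[dir=north]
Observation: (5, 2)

Action: sense[dir=north]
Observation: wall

Action: sense[dir=east]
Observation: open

Action: push[x=east]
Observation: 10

Action: move[dir=east]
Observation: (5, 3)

Action: sense[dir=south]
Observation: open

Action: push[x=south]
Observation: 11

Action: move[dir=south]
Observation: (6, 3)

Action: sense[dir=east]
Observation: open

Action: push[x=east]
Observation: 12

Action: move[dir=east]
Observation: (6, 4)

Action: sense[dir=north]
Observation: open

Action: push[x=north]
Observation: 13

Action: move[dir=north]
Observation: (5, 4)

Action: sense[dir=north]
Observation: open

Action: push[x=north]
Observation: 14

Action: move[dir=north]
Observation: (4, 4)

Action: sense[dir=west]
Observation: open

Action: push[x=west]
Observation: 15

Action: move[dir=west]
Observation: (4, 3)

Action: sense[dir=north]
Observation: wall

Action: pop[]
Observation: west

Action: move[dir=east]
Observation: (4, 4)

Action: sense[dir=north]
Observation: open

Action: push[x=north]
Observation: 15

Action: move[dir=north]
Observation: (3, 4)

Action: sense[dir=north]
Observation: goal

Action: move[dir=north]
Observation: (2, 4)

Answer: (2, 4)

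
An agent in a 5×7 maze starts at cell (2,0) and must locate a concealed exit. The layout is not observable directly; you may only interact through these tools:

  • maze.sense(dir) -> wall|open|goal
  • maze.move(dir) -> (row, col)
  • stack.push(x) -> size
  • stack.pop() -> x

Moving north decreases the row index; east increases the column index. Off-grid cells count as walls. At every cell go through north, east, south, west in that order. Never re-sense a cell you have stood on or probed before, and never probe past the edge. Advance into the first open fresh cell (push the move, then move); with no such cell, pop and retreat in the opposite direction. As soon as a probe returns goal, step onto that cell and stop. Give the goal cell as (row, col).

Calling maze.sense with dir=north, giving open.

Then stack.push with x=north, and see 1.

Invoking maze.move with dir=north, : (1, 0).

I call maze.sense with dir=north, → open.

Then stack.push with x=north, : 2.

I call maze.move with dir=north, and see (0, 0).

I try maze.sense with dir=east, giving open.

I invoke stack.push with x=east, and see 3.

I run maze.move with dir=east, yielding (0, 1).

I call maze.sense with dir=east, : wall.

Calling maze.sense with dir=south, yielding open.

I run stack.push with x=south, and get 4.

I invoke maze.move with dir=south, — result: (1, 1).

Then maze.sense with dir=east, and get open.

Invoking stack.push with x=east, : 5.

I try maze.move with dir=east, → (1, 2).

Using maze.sense with dir=east, giving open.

Calling stack.push with x=east, giving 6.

I call maze.move with dir=east, — result: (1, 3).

I try maze.sense with dir=north, yielding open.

Invoking stack.push with x=north, which returns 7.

Using maze.move with dir=north, which returns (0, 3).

I use maze.sense with dir=east, yielding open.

Using stack.push with x=east, yielding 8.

Invoking maze.move with dir=east, → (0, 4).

I run maze.sense with dir=east, and see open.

I try stack.push with x=east, giving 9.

Invoking maze.move with dir=east, giving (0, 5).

Calling maze.sense with dir=east, and observe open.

I call stack.push with x=east, yielding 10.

Then maze.move with dir=east, and observe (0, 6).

Next I call maze.sense with dir=south, — result: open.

I try stack.push with x=south, : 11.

Calling maze.move with dir=south, → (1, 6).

I use maze.sense with dir=south, giving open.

I invoke stack.push with x=south, which returns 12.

I call maze.move with dir=south, giving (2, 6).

Now I run maze.sense with dir=south, and see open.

Calling stack.push with x=south, and see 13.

Next I call maze.move with dir=south, giving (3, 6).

Invoking maze.sense with dir=south, : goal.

Using maze.move with dir=south, and observe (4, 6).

Answer: (4, 6)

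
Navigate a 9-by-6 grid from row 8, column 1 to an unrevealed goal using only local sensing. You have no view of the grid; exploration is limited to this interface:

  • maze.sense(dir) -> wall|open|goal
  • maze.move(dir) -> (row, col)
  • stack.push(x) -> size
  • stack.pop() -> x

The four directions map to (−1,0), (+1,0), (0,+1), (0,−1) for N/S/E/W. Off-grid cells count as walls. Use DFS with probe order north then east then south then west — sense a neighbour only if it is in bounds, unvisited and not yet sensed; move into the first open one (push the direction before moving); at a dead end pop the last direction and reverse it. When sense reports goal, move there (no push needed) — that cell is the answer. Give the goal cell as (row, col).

Step: maze.sense[dir: north]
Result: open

Step: stack.push[x: north]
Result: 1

Step: maze.move[dir: north]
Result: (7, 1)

Step: maze.sense[dir: north]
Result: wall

Step: maze.sense[dir: east]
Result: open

Step: stack.push[x: east]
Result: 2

Step: maze.move[dir: east]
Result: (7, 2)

Step: maze.sense[dir: north]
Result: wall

Step: maze.sense[dir: east]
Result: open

Step: stack.push[x: east]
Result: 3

Step: maze.move[dir: east]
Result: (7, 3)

Step: maze.sense[dir: north]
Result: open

Step: stack.push[x: north]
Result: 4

Step: maze.move[dir: north]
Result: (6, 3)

Step: maze.sense[dir: north]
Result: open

Step: stack.push[x: north]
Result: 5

Step: maze.move[dir: north]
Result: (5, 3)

Step: maze.sense[dir: north]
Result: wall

Step: maze.sense[dir: east]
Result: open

Step: stack.push[x: east]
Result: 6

Step: maze.move[dir: east]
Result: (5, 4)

Step: maze.sense[dir: north]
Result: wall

Step: maze.sense[dir: east]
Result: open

Step: stack.push[x: east]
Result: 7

Step: maze.move[dir: east]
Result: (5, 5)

Step: maze.sense[dir: north]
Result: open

Step: stack.push[x: north]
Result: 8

Step: maze.move[dir: north]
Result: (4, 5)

Step: maze.sense[dir: north]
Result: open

Step: stack.push[x: north]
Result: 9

Step: maze.move[dir: north]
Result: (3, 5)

Step: maze.sense[dir: north]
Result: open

Step: stack.push[x: north]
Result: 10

Step: maze.move[dir: north]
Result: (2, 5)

Step: maze.sense[dir: north]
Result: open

Step: stack.push[x: north]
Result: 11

Step: maze.move[dir: north]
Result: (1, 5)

Step: maze.sense[dir: north]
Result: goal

Step: maze.move[dir: north]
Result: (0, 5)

Answer: (0, 5)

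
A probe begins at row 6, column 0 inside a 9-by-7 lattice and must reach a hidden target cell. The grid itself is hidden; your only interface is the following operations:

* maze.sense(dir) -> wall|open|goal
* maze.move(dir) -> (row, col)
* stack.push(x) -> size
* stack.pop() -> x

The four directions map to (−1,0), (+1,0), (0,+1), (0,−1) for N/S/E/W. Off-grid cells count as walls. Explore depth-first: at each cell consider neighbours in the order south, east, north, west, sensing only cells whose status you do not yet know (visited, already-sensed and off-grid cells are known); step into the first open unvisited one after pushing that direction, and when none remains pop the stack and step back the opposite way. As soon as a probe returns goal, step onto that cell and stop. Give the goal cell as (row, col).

% maze.sense dir='south'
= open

% stack.push x='south'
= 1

% maze.move dir='south'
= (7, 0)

% maze.sense dir='south'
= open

% stack.push x='south'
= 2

% maze.move dir='south'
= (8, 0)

% maze.sense dir='east'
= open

% stack.push x='east'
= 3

% maze.move dir='east'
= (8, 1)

% maze.sense dir='east'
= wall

% maze.sense dir='north'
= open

% stack.push x='north'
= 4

% maze.move dir='north'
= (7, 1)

% maze.sense dir='east'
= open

% stack.push x='east'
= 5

% maze.move dir='east'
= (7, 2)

% maze.sense dir='east'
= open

% stack.push x='east'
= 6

% maze.move dir='east'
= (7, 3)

% maze.sense dir='south'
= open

% stack.push x='south'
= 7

% maze.move dir='south'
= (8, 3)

% maze.sense dir='east'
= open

% stack.push x='east'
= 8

% maze.move dir='east'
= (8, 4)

% maze.sense dir='east'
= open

% stack.push x='east'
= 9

% maze.move dir='east'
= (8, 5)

% maze.sense dir='east'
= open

% stack.push x='east'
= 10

% maze.move dir='east'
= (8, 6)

% maze.sense dir='north'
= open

% stack.push x='north'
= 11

% maze.move dir='north'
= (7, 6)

% maze.sense dir='north'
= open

% stack.push x='north'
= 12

% maze.move dir='north'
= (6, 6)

% maze.sense dir='north'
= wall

% maze.sense dir='west'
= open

% stack.push x='west'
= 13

% maze.move dir='west'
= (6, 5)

% maze.sense dir='south'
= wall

% maze.sense dir='north'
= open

% stack.push x='north'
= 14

% maze.move dir='north'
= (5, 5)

% maze.sense dir='north'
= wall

% maze.sense dir='west'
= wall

% stack.pop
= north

% maze.move dir='south'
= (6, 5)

% maze.sense dir='west'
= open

% stack.push x='west'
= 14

% maze.move dir='west'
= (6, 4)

% maze.sense dir='south'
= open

% stack.push x='south'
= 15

% maze.move dir='south'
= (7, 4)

% stack.pop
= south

% maze.move dir='north'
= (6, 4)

% maze.sense dir='west'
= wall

% stack.pop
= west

% maze.move dir='east'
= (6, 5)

% stack.pop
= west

% maze.move dir='east'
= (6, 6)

% stack.pop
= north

% maze.move dir='south'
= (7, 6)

% stack.pop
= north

% maze.move dir='south'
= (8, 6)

% stack.pop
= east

% maze.move dir='west'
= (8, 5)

% stack.pop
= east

% maze.move dir='west'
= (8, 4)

% stack.pop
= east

% maze.move dir='west'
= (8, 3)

% stack.pop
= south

% maze.move dir='north'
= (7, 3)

% stack.pop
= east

% maze.move dir='west'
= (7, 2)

% maze.sense dir='north'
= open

% stack.push x='north'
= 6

% maze.move dir='north'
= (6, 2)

% maze.sense dir='north'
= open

% stack.push x='north'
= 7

% maze.move dir='north'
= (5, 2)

% maze.sense dir='east'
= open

% stack.push x='east'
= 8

% maze.move dir='east'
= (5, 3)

% maze.sense dir='north'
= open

% stack.push x='north'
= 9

% maze.move dir='north'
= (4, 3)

% maze.sense dir='east'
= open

% stack.push x='east'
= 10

% maze.move dir='east'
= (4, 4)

% maze.sense dir='north'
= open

% stack.push x='north'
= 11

% maze.move dir='north'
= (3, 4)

% maze.sense dir='east'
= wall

% maze.sense dir='north'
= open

% stack.push x='north'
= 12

% maze.move dir='north'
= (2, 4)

% maze.sense dir='east'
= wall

% maze.sense dir='north'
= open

% stack.push x='north'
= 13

% maze.move dir='north'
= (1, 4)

% maze.sense dir='east'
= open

% stack.push x='east'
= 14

% maze.move dir='east'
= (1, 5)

% maze.sense dir='east'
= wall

% maze.sense dir='north'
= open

% stack.push x='north'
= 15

% maze.move dir='north'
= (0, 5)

% maze.sense dir='east'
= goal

% maze.move dir='east'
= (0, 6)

Answer: (0, 6)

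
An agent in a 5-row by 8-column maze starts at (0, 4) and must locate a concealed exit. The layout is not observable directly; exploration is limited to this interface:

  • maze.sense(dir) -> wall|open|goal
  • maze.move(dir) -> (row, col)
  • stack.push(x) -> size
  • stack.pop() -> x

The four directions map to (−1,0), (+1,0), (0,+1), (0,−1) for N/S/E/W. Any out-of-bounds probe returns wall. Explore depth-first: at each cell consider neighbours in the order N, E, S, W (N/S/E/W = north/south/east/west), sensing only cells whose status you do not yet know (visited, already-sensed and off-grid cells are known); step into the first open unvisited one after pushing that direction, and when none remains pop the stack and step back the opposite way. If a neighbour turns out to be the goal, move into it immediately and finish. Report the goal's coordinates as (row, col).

-> maze.sense(dir='east')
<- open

-> stack.push(x='east')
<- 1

-> maze.move(dir='east')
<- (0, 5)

-> maze.sense(dir='east')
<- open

-> stack.push(x='east')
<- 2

-> maze.move(dir='east')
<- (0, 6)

-> maze.sense(dir='east')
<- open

-> stack.push(x='east')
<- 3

-> maze.move(dir='east')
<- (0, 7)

-> maze.sense(dir='south')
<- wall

-> stack.pop()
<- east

-> maze.move(dir='west')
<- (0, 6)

-> maze.sense(dir='south')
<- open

-> stack.push(x='south')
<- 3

-> maze.move(dir='south')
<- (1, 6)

-> maze.sense(dir='south')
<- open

-> stack.push(x='south')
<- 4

-> maze.move(dir='south')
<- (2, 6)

-> maze.sense(dir='east')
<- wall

-> maze.sense(dir='south')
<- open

-> stack.push(x='south')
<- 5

-> maze.move(dir='south')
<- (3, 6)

-> maze.sense(dir='east')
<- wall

-> maze.sense(dir='south')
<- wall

-> maze.sense(dir='west')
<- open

-> stack.push(x='west')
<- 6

-> maze.move(dir='west')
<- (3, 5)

-> maze.sense(dir='north')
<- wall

-> maze.sense(dir='south')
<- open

-> stack.push(x='south')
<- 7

-> maze.move(dir='south')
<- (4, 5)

-> maze.sense(dir='west')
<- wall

-> stack.pop()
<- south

-> maze.move(dir='north')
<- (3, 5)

-> maze.sense(dir='west')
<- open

-> stack.push(x='west')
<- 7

-> maze.move(dir='west')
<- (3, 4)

-> maze.sense(dir='north')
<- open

-> stack.push(x='north')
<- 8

-> maze.move(dir='north')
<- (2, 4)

-> maze.sense(dir='north')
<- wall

-> maze.sense(dir='west')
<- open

-> stack.push(x='west')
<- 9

-> maze.move(dir='west')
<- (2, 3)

-> maze.sense(dir='north')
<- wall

-> maze.sense(dir='south')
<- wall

-> maze.sense(dir='west')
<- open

-> stack.push(x='west')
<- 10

-> maze.move(dir='west')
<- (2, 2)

-> maze.sense(dir='north')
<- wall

-> maze.sense(dir='south')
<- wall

-> maze.sense(dir='west')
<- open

-> stack.push(x='west')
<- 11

-> maze.move(dir='west')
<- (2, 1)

-> maze.sense(dir='north')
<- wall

-> maze.sense(dir='south')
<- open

-> stack.push(x='south')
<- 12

-> maze.move(dir='south')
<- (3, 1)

-> maze.sense(dir='south')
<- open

-> stack.push(x='south')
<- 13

-> maze.move(dir='south')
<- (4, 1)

-> maze.sense(dir='east')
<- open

-> stack.push(x='east')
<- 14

-> maze.move(dir='east')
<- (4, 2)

-> maze.sense(dir='east')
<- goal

-> maze.move(dir='east')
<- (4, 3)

Answer: (4, 3)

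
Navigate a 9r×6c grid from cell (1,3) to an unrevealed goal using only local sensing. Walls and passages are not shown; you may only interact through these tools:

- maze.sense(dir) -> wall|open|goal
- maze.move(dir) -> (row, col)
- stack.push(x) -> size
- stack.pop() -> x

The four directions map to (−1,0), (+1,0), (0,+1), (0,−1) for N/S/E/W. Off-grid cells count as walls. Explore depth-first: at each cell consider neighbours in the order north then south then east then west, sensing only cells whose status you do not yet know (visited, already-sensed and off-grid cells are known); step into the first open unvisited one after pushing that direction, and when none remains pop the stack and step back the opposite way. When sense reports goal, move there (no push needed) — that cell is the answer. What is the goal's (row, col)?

Invoking sense(dir→north), which returns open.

Invoking push(x→north), and get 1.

I call move(dir→north), yielding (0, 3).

I try sense(dir→east), — result: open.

I invoke push(x→east), and observe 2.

I invoke move(dir→east), — result: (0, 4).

I call sense(dir→south), : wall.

Using sense(dir→east), and get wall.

Now I run pop, and get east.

Now I run move(dir→west), giving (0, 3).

I call sense(dir→west), giving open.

Next I call push(x→west), — result: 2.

Using move(dir→west), and get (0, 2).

I try sense(dir→south), yielding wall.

Next I call sense(dir→west), — result: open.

I invoke push(x→west), and get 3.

Then move(dir→west), yielding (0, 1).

Then sense(dir→south), : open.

Invoking push(x→south), yielding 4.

I invoke move(dir→south), and see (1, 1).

I run sense(dir→south), and get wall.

I invoke sense(dir→west), and observe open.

I call push(x→west), → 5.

I invoke move(dir→west), → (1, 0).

Calling sense(dir→north), and observe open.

Using push(x→north), giving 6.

I try move(dir→north), and observe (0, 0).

Using pop, and get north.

I invoke move(dir→south), giving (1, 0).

Then sense(dir→south), giving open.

Now I run push(x→south), : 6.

Next I call move(dir→south), and observe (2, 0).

I invoke sense(dir→south), which returns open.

I call push(x→south), giving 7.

Calling move(dir→south), — result: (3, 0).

Then sense(dir→south), which returns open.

I try push(x→south), and observe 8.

I use move(dir→south), giving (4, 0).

I try sense(dir→south), and get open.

I invoke push(x→south), and observe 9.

I use move(dir→south), — result: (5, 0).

I try sense(dir→south), giving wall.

Now I run sense(dir→east), : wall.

I try pop(), which returns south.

Now I run move(dir→north), : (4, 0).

I invoke sense(dir→east), — result: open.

Next I call push(x→east), and get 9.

I use move(dir→east), → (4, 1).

I invoke sense(dir→north), which returns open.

Invoking push(x→north), : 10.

Then move(dir→north), which returns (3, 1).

Invoking sense(dir→east), and get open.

Calling push(x→east), and see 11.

I use move(dir→east), — result: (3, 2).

I invoke sense(dir→north), : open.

Using push(x→north), yielding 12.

I try move(dir→north), and see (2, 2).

I run sense(dir→east), and get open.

Now I run push(x→east), and see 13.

I use move(dir→east), → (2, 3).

Next I call sense(dir→south), and observe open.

Calling push(x→south), — result: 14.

Now I run move(dir→south), — result: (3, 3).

I run sense(dir→south), yielding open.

I try push(x→south), → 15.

Next I call move(dir→south), which returns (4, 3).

I use sense(dir→south), and get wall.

Now I run sense(dir→east), giving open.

Invoking push(x→east), → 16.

I invoke move(dir→east), giving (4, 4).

Invoking sense(dir→north), giving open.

I invoke push(x→north), → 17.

Now I run move(dir→north), and get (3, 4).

Invoking sense(dir→north), and get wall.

I run sense(dir→east), and get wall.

I try pop(), : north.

I call move(dir→south), and observe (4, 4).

I run sense(dir→south), → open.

I call push(x→south), and observe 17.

I use move(dir→south), and observe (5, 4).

I try sense(dir→south), and see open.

I call push(x→south), and get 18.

I try move(dir→south), giving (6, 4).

I invoke sense(dir→south), : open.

Using push(x→south), and see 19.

Now I run move(dir→south), and see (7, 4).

Now I run sense(dir→south), and get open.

Using push(x→south), giving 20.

I invoke move(dir→south), which returns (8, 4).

Invoking sense(dir→east), giving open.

Next I call push(x→east), : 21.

I invoke move(dir→east), and observe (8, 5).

I invoke sense(dir→north), → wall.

Using pop, giving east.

I run move(dir→west), and see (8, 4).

Then sense(dir→west), — result: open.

I invoke push(x→west), yielding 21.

I invoke move(dir→west), — result: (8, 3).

Next I call sense(dir→north), yielding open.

Now I run push(x→north), which returns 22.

Then move(dir→north), and observe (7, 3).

Invoking sense(dir→north), and see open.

Calling push(x→north), — result: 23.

Then move(dir→north), giving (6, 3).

Using sense(dir→west), and observe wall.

Using pop(), and get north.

I run move(dir→south), and observe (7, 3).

Now I run sense(dir→west), which returns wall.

Then pop(), : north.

I use move(dir→south), yielding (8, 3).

I call sense(dir→west), which returns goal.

I run move(dir→west), giving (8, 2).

Answer: (8, 2)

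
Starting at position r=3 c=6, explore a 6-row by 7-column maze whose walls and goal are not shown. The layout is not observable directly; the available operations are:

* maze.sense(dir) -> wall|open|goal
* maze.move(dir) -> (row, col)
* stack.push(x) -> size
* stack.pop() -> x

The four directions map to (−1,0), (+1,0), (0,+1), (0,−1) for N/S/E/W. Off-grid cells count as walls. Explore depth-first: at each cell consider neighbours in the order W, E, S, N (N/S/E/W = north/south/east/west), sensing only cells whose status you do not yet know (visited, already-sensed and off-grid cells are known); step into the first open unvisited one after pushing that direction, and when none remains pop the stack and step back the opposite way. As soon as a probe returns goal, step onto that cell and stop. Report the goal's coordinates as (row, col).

% maze.sense dir='west'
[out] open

% stack.push x='west'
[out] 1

% maze.move dir='west'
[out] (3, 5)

% maze.sense dir='west'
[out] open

% stack.push x='west'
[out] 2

% maze.move dir='west'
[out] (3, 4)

% maze.sense dir='west'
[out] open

% stack.push x='west'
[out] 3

% maze.move dir='west'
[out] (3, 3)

% maze.sense dir='west'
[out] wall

% maze.sense dir='south'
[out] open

% stack.push x='south'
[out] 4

% maze.move dir='south'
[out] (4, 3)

% maze.sense dir='west'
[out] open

% stack.push x='west'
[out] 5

% maze.move dir='west'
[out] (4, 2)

% maze.sense dir='west'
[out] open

% stack.push x='west'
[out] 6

% maze.move dir='west'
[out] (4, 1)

% maze.sense dir='west'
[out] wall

% maze.sense dir='south'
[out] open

% stack.push x='south'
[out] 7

% maze.move dir='south'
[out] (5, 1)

% maze.sense dir='west'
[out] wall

% maze.sense dir='east'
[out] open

% stack.push x='east'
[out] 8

% maze.move dir='east'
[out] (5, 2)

% maze.sense dir='east'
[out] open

% stack.push x='east'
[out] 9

% maze.move dir='east'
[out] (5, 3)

% maze.sense dir='east'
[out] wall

% stack.pop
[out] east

% maze.move dir='west'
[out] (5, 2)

% stack.pop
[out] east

% maze.move dir='west'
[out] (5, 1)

% stack.pop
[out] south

% maze.move dir='north'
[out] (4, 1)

% maze.sense dir='north'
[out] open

% stack.push x='north'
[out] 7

% maze.move dir='north'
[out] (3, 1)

% maze.sense dir='west'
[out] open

% stack.push x='west'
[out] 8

% maze.move dir='west'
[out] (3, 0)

% maze.sense dir='north'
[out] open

% stack.push x='north'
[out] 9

% maze.move dir='north'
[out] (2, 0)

% maze.sense dir='east'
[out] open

% stack.push x='east'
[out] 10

% maze.move dir='east'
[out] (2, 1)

% maze.sense dir='east'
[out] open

% stack.push x='east'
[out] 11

% maze.move dir='east'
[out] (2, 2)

% maze.sense dir='east'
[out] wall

% maze.sense dir='north'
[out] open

% stack.push x='north'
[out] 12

% maze.move dir='north'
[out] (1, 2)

% maze.sense dir='west'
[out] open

% stack.push x='west'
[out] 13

% maze.move dir='west'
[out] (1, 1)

% maze.sense dir='west'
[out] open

% stack.push x='west'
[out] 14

% maze.move dir='west'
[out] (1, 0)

% maze.sense dir='north'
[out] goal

% maze.move dir='north'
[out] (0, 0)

Answer: (0, 0)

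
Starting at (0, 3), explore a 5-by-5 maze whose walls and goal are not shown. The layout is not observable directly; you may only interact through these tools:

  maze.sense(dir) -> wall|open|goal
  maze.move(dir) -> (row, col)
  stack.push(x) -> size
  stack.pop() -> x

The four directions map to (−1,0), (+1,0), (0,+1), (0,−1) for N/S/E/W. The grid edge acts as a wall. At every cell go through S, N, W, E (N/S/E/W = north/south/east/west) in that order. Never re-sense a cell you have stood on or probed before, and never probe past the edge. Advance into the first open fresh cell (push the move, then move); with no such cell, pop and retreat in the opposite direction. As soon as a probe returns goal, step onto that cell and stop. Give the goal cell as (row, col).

-> maze.sense(south)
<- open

-> stack.push(south)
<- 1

-> maze.move(south)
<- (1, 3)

-> maze.sense(south)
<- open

-> stack.push(south)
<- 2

-> maze.move(south)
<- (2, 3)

-> maze.sense(south)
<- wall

-> maze.sense(west)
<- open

-> stack.push(west)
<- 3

-> maze.move(west)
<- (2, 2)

-> maze.sense(south)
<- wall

-> maze.sense(north)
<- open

-> stack.push(north)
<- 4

-> maze.move(north)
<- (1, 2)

-> maze.sense(north)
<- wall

-> maze.sense(west)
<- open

-> stack.push(west)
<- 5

-> maze.move(west)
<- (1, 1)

-> maze.sense(south)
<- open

-> stack.push(south)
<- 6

-> maze.move(south)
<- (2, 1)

-> maze.sense(south)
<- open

-> stack.push(south)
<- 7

-> maze.move(south)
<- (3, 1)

-> maze.sense(south)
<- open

-> stack.push(south)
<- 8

-> maze.move(south)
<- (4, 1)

-> maze.sense(west)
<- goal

-> maze.move(west)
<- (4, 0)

Answer: (4, 0)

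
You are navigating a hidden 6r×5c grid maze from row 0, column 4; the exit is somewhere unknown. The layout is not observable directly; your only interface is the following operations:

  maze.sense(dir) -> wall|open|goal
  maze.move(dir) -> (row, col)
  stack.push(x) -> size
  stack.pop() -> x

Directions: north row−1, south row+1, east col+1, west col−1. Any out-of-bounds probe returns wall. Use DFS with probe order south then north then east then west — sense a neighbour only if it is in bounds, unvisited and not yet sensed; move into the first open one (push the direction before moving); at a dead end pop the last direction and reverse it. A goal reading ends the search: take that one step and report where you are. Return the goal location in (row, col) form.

I use maze.sense(dir=south), yielding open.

Calling stack.push(x=south), : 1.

I try maze.move(dir=south), → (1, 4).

Using maze.sense(dir=south), → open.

Then stack.push(x=south), : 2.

I invoke maze.move(dir=south), and observe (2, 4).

I call maze.sense(dir=south), — result: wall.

Now I run maze.sense(dir=west), : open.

Next I call stack.push(x=west), : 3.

Invoking maze.move(dir=west), giving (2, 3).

Now I run maze.sense(dir=south), and observe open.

Then stack.push(x=south), → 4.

I call maze.move(dir=south), and observe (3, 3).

I run maze.sense(dir=south), and get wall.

Invoking maze.sense(dir=west), and get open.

Invoking stack.push(x=west), → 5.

Next I call maze.move(dir=west), giving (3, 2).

Next I call maze.sense(dir=south), → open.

I call stack.push(x=south), : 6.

Calling maze.move(dir=south), which returns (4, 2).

I try maze.sense(dir=south), which returns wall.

Calling maze.sense(dir=west), → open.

I invoke stack.push(x=west), which returns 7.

I invoke maze.move(dir=west), : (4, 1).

Next I call maze.sense(dir=south), and observe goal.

Calling maze.move(dir=south), giving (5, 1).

Answer: (5, 1)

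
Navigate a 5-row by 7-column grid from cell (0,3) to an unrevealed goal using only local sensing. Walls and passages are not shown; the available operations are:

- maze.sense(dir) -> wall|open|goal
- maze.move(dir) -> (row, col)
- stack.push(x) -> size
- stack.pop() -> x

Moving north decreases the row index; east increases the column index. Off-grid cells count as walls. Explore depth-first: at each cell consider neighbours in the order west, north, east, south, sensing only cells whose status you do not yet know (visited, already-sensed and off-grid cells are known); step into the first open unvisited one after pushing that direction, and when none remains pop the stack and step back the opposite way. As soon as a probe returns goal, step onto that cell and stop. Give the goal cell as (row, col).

·→ maze.sense(dir=west)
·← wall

·→ maze.sense(dir=east)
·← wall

·→ maze.sense(dir=south)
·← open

·→ stack.push(x=south)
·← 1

·→ maze.move(dir=south)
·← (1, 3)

·→ maze.sense(dir=west)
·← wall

·→ maze.sense(dir=east)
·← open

·→ stack.push(x=east)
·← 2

·→ maze.move(dir=east)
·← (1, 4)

·→ maze.sense(dir=east)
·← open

·→ stack.push(x=east)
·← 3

·→ maze.move(dir=east)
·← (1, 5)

·→ maze.sense(dir=north)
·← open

·→ stack.push(x=north)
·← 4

·→ maze.move(dir=north)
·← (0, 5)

·→ maze.sense(dir=east)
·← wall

·→ stack.pop()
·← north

·→ maze.move(dir=south)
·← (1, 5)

·→ maze.sense(dir=east)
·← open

·→ stack.push(x=east)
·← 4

·→ maze.move(dir=east)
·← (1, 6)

·→ maze.sense(dir=south)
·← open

·→ stack.push(x=south)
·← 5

·→ maze.move(dir=south)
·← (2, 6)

·→ maze.sense(dir=west)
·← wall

·→ maze.sense(dir=south)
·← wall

·→ stack.pop()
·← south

·→ maze.move(dir=north)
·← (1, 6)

·→ stack.pop()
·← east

·→ maze.move(dir=west)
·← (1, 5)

·→ stack.pop()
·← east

·→ maze.move(dir=west)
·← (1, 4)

·→ maze.sense(dir=south)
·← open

·→ stack.push(x=south)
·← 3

·→ maze.move(dir=south)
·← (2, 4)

·→ maze.sense(dir=west)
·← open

·→ stack.push(x=west)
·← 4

·→ maze.move(dir=west)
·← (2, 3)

·→ maze.sense(dir=west)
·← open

·→ stack.push(x=west)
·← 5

·→ maze.move(dir=west)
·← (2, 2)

·→ maze.sense(dir=west)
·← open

·→ stack.push(x=west)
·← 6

·→ maze.move(dir=west)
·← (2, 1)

·→ maze.sense(dir=west)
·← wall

·→ maze.sense(dir=north)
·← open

·→ stack.push(x=north)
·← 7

·→ maze.move(dir=north)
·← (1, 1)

·→ maze.sense(dir=west)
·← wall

·→ maze.sense(dir=north)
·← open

·→ stack.push(x=north)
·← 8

·→ maze.move(dir=north)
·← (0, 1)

·→ maze.sense(dir=west)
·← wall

·→ stack.pop()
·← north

·→ maze.move(dir=south)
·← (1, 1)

·→ stack.pop()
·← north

·→ maze.move(dir=south)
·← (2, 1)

·→ maze.sense(dir=south)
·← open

·→ stack.push(x=south)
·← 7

·→ maze.move(dir=south)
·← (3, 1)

·→ maze.sense(dir=west)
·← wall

·→ maze.sense(dir=east)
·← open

·→ stack.push(x=east)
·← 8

·→ maze.move(dir=east)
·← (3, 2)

·→ maze.sense(dir=east)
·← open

·→ stack.push(x=east)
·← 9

·→ maze.move(dir=east)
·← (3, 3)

·→ maze.sense(dir=east)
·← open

·→ stack.push(x=east)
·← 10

·→ maze.move(dir=east)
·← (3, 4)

·→ maze.sense(dir=east)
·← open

·→ stack.push(x=east)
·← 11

·→ maze.move(dir=east)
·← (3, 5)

·→ maze.sense(dir=south)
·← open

·→ stack.push(x=south)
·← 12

·→ maze.move(dir=south)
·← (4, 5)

·→ maze.sense(dir=west)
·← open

·→ stack.push(x=west)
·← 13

·→ maze.move(dir=west)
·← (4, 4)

·→ maze.sense(dir=west)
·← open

·→ stack.push(x=west)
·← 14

·→ maze.move(dir=west)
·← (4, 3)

·→ maze.sense(dir=west)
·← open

·→ stack.push(x=west)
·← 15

·→ maze.move(dir=west)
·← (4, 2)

·→ maze.sense(dir=west)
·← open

·→ stack.push(x=west)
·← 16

·→ maze.move(dir=west)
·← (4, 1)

·→ maze.sense(dir=west)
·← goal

·→ maze.move(dir=west)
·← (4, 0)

Answer: (4, 0)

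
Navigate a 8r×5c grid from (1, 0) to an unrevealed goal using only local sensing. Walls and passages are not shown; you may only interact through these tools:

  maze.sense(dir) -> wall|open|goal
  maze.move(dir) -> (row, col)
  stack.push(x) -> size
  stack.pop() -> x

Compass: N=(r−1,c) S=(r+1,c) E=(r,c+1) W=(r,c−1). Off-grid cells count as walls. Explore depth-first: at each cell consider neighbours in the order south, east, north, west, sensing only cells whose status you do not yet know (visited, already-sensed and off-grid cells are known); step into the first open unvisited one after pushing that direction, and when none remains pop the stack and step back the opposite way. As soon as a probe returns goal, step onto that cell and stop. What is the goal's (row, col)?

# maze.sense(dir=south) : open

# stack.push(x=south) : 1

# maze.move(dir=south) : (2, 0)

# maze.sense(dir=south) : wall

# maze.sense(dir=east) : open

# stack.push(x=east) : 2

# maze.move(dir=east) : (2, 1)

# maze.sense(dir=south) : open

# stack.push(x=south) : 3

# maze.move(dir=south) : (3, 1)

# maze.sense(dir=south) : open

# stack.push(x=south) : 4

# maze.move(dir=south) : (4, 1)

# maze.sense(dir=south) : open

# stack.push(x=south) : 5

# maze.move(dir=south) : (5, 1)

# maze.sense(dir=south) : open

# stack.push(x=south) : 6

# maze.move(dir=south) : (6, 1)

# maze.sense(dir=south) : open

# stack.push(x=south) : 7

# maze.move(dir=south) : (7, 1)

# maze.sense(dir=east) : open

# stack.push(x=east) : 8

# maze.move(dir=east) : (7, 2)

# maze.sense(dir=east) : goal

# maze.move(dir=east) : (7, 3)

Answer: (7, 3)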